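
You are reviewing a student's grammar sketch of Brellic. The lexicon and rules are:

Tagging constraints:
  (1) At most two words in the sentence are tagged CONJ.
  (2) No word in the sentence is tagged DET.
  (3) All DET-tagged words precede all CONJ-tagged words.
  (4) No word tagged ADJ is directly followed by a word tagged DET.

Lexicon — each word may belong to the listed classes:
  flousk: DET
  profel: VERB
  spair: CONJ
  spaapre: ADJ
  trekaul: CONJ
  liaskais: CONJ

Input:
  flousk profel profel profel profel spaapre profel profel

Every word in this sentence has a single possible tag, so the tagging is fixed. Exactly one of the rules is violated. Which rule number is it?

Fixed tagging: DET VERB VERB VERB VERB ADJ VERB VERB.
Rule check: R1 ✓, R2 ✗, R3 ✓, R4 ✓.
Only rule 2 fails.

2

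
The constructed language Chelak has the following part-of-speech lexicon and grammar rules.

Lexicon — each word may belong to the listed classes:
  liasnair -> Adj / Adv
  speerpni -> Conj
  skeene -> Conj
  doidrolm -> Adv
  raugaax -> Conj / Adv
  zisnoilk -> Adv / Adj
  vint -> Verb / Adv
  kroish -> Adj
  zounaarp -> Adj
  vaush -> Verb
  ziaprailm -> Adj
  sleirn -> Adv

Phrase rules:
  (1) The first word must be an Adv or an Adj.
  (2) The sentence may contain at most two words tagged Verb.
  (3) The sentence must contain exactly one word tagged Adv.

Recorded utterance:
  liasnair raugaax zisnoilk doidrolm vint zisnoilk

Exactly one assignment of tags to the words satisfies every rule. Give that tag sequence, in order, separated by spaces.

Candidates per position — 1:liasnair {Adj,Adv}; 2:raugaax {Conj,Adv}; 3:zisnoilk {Adv,Adj}; 4:doidrolm {Adv}; 5:vint {Verb,Adv}; 6:zisnoilk {Adv,Adj}.
Position 1: Adv is ruled out by rule 3; that leaves Adj.
Position 2: Adv is ruled out by rule 3; that leaves Conj.
Position 3: Adv is ruled out by rule 3; that leaves Adj.
Position 5: Adv is ruled out by rule 3; that leaves Verb.
Position 6: Adv is ruled out by rule 3; that leaves Adj.
The unique satisfying tagging is: Adj Conj Adj Adv Verb Adj.
Verifying each rule — rule 1 ✓; rule 2 ✓; rule 3 ✓.

Adj Conj Adj Adv Verb Adj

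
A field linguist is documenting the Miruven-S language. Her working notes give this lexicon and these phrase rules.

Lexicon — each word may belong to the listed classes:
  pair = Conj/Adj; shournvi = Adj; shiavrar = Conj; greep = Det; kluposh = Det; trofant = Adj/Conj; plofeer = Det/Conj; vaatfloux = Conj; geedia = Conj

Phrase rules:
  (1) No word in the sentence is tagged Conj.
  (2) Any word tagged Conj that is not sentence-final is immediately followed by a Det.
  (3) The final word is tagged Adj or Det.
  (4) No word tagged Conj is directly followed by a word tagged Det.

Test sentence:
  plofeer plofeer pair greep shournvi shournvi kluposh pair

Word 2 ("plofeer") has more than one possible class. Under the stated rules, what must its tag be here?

Candidates per position — 1:plofeer {Det,Conj}; 2:plofeer {Det,Conj}; 3:pair {Conj,Adj}; 4:greep {Det}; 5:shournvi {Adj}; 6:shournvi {Adj}; 7:kluposh {Det}; 8:pair {Conj,Adj}.
Word 1 cannot be Conj — rule 1 would then fail for every completion. It is Det.
Word 2 cannot be Conj — rule 1 would then fail for every completion. It is Det.
Word 3 cannot be Conj — rule 1 would then fail for every completion. It is Adj.
Word 8 cannot be Conj — rule 1 would then fail for every completion. It is Adj.
The only consistent sequence is: Det Det Adj Det Adj Adj Det Adj.
Checking: rule 1 ok; rule 2 ok; rule 3 ok; rule 4 ok.

Det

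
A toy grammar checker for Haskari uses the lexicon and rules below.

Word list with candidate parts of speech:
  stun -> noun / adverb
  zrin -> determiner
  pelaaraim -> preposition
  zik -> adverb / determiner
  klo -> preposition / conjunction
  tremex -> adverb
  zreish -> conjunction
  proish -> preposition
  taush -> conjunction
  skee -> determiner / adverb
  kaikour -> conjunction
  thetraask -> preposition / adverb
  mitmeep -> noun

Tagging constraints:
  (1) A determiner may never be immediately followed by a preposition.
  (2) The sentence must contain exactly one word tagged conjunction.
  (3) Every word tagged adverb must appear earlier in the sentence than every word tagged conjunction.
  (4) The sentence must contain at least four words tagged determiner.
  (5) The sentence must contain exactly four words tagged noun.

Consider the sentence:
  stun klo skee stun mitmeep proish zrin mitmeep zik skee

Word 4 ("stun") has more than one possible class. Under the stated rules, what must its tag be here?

Candidates per position — 1:stun {noun,adverb}; 2:klo {preposition,conjunction}; 3:skee {determiner,adverb}; 4:stun {noun,adverb}; 5:mitmeep {noun}; 6:proish {preposition}; 7:zrin {determiner}; 8:mitmeep {noun}; 9:zik {adverb,determiner}; 10:skee {determiner,adverb}.
Position 1: tagging it adverb would leave rule 5 unsatisfiable, so it must be noun.
Position 2: tagging it preposition would leave rule 2 unsatisfiable, so it must be conjunction.
Position 3: tagging it adverb would leave rule 3 unsatisfiable, so it must be determiner.
Position 4: tagging it adverb would leave rule 3 unsatisfiable, so it must be noun.
Position 9: tagging it adverb would leave rule 3 unsatisfiable, so it must be determiner.
Position 10: tagging it adverb would leave rule 3 unsatisfiable, so it must be determiner.
The only consistent sequence is: noun conjunction determiner noun noun preposition determiner noun determiner determiner.
Checking: rule 1 satisfied; rule 2 satisfied; rule 3 satisfied; rule 4 satisfied; rule 5 satisfied.

noun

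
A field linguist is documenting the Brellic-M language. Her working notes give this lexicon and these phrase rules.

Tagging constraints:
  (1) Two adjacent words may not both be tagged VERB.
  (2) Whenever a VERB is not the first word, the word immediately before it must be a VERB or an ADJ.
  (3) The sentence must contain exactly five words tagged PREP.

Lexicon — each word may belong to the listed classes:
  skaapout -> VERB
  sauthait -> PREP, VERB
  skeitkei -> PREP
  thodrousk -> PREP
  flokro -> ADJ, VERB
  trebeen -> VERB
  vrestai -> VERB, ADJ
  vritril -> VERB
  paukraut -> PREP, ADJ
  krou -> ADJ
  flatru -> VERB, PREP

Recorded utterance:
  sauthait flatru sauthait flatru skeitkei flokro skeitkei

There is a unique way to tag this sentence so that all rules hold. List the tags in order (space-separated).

VERB PREP PREP PREP PREP ADJ PREP

Candidates per position — 1:sauthait {PREP,VERB}; 2:flatru {VERB,PREP}; 3:sauthait {PREP,VERB}; 4:flatru {VERB,PREP}; 5:skeitkei {PREP}; 6:flokro {ADJ,VERB}; 7:skeitkei {PREP}.
Position 6: VERB is ruled out by rule 2; that leaves ADJ.
The remaining ambiguous positions (1, 2, 3, 4) are resolved jointly — only one combination satisfies every rule.
That leaves exactly one tagging: VERB PREP PREP PREP PREP ADJ PREP.
Checking: rule 1 ok; rule 2 ok; rule 3 ok.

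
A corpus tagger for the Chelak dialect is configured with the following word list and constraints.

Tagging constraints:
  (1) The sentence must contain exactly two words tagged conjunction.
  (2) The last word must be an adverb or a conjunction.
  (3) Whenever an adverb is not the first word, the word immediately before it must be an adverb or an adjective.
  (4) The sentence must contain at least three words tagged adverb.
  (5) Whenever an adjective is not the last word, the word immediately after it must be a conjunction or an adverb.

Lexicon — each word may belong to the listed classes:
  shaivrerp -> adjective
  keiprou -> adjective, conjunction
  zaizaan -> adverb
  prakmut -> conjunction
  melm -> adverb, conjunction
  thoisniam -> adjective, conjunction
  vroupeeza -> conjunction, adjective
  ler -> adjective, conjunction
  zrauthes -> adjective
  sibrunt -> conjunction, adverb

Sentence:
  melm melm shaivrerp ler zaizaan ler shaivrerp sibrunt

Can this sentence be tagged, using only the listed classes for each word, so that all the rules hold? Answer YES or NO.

Candidates per position — 1:melm {adverb,conjunction}; 2:melm {adverb,conjunction}; 3:shaivrerp {adjective}; 4:ler {adjective,conjunction}; 5:zaizaan {adverb}; 6:ler {adjective,conjunction}; 7:shaivrerp {adjective}; 8:sibrunt {conjunction,adverb}.
Every candidate sequence violates at least one rule; no consistent tagging exists.

NO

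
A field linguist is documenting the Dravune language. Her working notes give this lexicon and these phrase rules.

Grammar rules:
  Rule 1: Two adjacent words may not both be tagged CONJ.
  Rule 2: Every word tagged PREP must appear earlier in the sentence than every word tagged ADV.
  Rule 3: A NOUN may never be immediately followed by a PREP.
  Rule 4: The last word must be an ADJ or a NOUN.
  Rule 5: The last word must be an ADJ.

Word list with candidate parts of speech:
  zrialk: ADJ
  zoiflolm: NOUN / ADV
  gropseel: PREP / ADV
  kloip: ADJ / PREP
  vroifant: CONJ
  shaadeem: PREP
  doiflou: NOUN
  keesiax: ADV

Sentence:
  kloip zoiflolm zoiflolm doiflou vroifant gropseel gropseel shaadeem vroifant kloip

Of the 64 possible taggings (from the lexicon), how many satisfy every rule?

2

Candidates per position — 1:kloip {ADJ,PREP}; 2:zoiflolm {NOUN,ADV}; 3:zoiflolm {NOUN,ADV}; 4:doiflou {NOUN}; 5:vroifant {CONJ}; 6:gropseel {PREP,ADV}; 7:gropseel {PREP,ADV}; 8:shaadeem {PREP}; 9:vroifant {CONJ}; 10:kloip {ADJ,PREP}.
There are 64 candidate sequences in total.
The sequences that satisfy every rule: ADJ NOUN NOUN NOUN CONJ PREP PREP PREP CONJ ADJ; PREP NOUN NOUN NOUN CONJ PREP PREP PREP CONJ ADJ.
Count = 2.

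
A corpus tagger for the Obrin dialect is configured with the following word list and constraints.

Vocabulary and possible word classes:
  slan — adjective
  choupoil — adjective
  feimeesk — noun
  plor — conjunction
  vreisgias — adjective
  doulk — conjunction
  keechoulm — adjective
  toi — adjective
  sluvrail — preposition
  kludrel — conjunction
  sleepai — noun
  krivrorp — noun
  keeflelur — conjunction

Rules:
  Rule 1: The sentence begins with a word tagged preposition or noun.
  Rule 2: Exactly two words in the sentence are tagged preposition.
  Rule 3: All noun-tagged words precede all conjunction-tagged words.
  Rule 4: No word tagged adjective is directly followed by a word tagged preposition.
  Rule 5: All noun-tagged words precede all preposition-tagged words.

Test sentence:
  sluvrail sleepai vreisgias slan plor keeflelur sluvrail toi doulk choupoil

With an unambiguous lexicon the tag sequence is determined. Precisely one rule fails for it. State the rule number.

Fixed tagging: preposition noun adjective adjective conjunction conjunction preposition adjective conjunction adjective.
Checking each rule: R1 holds, R2 holds, R3 holds, R4 holds, R5 violated.
Only rule 5 fails.

5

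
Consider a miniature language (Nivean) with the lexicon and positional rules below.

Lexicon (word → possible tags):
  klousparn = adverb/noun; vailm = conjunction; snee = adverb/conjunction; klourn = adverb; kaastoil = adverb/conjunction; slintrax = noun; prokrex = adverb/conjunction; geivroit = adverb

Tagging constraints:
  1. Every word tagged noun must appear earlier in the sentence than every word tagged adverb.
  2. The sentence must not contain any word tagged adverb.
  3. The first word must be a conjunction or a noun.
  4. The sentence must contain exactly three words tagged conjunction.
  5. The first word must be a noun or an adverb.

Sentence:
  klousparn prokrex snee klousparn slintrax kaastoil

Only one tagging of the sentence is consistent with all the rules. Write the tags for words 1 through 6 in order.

Candidates per position — 1:klousparn {adverb,noun}; 2:prokrex {adverb,conjunction}; 3:snee {adverb,conjunction}; 4:klousparn {adverb,noun}; 5:slintrax {noun}; 6:kaastoil {adverb,conjunction}.
Position 1: adverb is ruled out by rule 1; that leaves noun.
Position 2: adverb is ruled out by rule 1; that leaves conjunction.
Position 3: adverb is ruled out by rule 1; that leaves conjunction.
Position 4: adverb is ruled out by rule 1; that leaves noun.
Position 6: adverb is ruled out by rule 2; that leaves conjunction.
So the tagging must be: noun conjunction conjunction noun noun conjunction.
Checking: rule 1 satisfied; rule 2 satisfied; rule 3 satisfied; rule 4 satisfied; rule 5 satisfied.

noun conjunction conjunction noun noun conjunction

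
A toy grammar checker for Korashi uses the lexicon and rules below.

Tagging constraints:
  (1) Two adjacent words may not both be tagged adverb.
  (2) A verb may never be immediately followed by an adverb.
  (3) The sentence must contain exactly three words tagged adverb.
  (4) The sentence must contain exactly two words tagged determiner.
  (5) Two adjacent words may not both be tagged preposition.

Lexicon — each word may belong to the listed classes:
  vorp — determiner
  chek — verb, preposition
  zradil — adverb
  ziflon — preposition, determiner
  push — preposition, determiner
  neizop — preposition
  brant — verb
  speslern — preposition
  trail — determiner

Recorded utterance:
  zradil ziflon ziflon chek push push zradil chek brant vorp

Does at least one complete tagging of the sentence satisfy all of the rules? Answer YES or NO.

NO

Candidates per position — 1:zradil {adverb}; 2:ziflon {preposition,determiner}; 3:ziflon {preposition,determiner}; 4:chek {verb,preposition}; 5:push {preposition,determiner}; 6:push {preposition,determiner}; 7:zradil {adverb}; 8:chek {verb,preposition}; 9:brant {verb}; 10:vorp {determiner}.
Rule 3 cannot be satisfied by any choice of tags from the lexicon.
So there is no consistent tagging.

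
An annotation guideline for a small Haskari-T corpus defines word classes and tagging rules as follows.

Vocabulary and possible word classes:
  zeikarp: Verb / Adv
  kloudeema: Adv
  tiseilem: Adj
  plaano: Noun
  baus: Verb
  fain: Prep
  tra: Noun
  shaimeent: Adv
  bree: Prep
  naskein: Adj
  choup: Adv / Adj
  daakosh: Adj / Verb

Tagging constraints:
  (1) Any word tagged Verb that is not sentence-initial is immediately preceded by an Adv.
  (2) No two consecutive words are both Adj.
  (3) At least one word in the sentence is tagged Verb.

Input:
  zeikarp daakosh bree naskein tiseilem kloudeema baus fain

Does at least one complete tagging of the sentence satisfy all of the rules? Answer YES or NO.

Candidates per position — 1:zeikarp {Verb,Adv}; 2:daakosh {Adj,Verb}; 3:bree {Prep}; 4:naskein {Adj}; 5:tiseilem {Adj}; 6:kloudeema {Adv}; 7:baus {Verb}; 8:fain {Prep}.
Rule 2 cannot be satisfied by any choice of tags from the lexicon.
So there is no consistent tagging.

NO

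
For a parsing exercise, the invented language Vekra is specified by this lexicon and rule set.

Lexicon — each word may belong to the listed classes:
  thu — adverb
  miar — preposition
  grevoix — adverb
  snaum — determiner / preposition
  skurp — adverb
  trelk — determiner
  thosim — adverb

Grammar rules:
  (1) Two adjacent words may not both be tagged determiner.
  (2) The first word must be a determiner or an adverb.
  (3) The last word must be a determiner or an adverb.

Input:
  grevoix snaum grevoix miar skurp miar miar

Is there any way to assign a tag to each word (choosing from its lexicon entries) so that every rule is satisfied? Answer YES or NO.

Candidates per position — 1:grevoix {adverb}; 2:snaum {determiner,preposition}; 3:grevoix {adverb}; 4:miar {preposition}; 5:skurp {adverb}; 6:miar {preposition}; 7:miar {preposition}.
Rule 3 cannot be satisfied by any choice of tags from the lexicon.
So there is no consistent tagging.

NO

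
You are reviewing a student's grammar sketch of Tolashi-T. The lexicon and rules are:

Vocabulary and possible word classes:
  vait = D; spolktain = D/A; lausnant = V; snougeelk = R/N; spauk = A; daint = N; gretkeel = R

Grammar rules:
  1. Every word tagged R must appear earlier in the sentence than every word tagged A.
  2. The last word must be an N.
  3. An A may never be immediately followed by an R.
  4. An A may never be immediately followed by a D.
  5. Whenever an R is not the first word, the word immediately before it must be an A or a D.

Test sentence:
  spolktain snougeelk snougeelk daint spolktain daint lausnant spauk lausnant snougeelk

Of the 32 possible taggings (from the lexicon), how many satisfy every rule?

6

Candidates per position — 1:spolktain {D,A}; 2:snougeelk {R,N}; 3:snougeelk {R,N}; 4:daint {N}; 5:spolktain {D,A}; 6:daint {N}; 7:lausnant {V}; 8:spauk {A}; 9:lausnant {V}; 10:snougeelk {R,N}.
There are 32 candidate sequences in total.
Checking each against the rules leaves 6 sequences.
Count = 6.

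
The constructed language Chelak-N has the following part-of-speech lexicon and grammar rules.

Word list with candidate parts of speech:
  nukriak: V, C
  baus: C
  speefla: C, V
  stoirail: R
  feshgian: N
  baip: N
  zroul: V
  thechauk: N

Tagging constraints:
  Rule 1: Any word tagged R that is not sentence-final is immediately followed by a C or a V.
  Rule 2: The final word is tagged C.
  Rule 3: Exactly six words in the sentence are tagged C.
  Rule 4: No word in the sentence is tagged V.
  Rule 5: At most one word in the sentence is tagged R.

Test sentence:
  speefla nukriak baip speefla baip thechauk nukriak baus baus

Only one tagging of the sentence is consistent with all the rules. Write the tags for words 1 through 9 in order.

C C N C N N C C C

Candidates per position — 1:speefla {C,V}; 2:nukriak {V,C}; 3:baip {N}; 4:speefla {C,V}; 5:baip {N}; 6:thechauk {N}; 7:nukriak {V,C}; 8:baus {C}; 9:baus {C}.
At position 1, choosing V makes rule 3 impossible to satisfy; hence C.
At position 2, choosing V makes rule 3 impossible to satisfy; hence C.
At position 4, choosing V makes rule 3 impossible to satisfy; hence C.
At position 7, choosing V makes rule 3 impossible to satisfy; hence C.
The unique satisfying tagging is: C C N C N N C C C.
Check: rule 1 ok; rule 2 ok; rule 3 ok; rule 4 ok; rule 5 ok.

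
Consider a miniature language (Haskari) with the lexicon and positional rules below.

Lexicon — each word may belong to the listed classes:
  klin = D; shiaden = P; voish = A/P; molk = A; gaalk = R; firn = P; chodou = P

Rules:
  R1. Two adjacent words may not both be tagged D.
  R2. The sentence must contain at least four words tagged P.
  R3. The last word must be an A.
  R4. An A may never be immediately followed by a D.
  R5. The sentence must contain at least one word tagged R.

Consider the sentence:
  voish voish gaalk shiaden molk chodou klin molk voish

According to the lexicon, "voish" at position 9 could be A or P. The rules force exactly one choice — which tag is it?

A

Candidates per position — 1:voish {A,P}; 2:voish {A,P}; 3:gaalk {R}; 4:shiaden {P}; 5:molk {A}; 6:chodou {P}; 7:klin {D}; 8:molk {A}; 9:voish {A,P}.
Position 9: tagging it P would leave rule 3 unsatisfiable, so it must be A.
Position 1: tagging it A would leave rule 2 unsatisfiable, so it must be P.
Position 2: tagging it A would leave rule 2 unsatisfiable, so it must be P.
That leaves exactly one tagging: P P R P A P D A A.
Checking: rule 1 ok; rule 2 ok; rule 3 ok; rule 4 ok; rule 5 ok.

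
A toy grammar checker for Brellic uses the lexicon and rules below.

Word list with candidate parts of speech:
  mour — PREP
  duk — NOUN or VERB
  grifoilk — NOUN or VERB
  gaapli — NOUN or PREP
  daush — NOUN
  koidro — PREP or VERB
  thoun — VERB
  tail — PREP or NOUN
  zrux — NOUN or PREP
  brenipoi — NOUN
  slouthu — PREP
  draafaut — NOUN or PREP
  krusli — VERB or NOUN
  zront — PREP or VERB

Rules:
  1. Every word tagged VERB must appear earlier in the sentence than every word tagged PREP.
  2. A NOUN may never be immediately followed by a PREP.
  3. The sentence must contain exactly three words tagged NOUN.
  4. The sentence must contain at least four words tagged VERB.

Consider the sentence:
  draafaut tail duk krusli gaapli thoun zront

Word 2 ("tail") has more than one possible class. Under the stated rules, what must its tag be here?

Candidates per position — 1:draafaut {NOUN,PREP}; 2:tail {PREP,NOUN}; 3:duk {NOUN,VERB}; 4:krusli {VERB,NOUN}; 5:gaapli {NOUN,PREP}; 6:thoun {VERB}; 7:zront {PREP,VERB}.
Position 1: tagging it PREP would leave rule 1 unsatisfiable, so it must be NOUN.
Position 2: tagging it PREP would leave rule 1 unsatisfiable, so it must be NOUN.
Position 3: tagging it NOUN would leave rule 4 unsatisfiable, so it must be VERB.
Position 4: tagging it NOUN would leave rule 4 unsatisfiable, so it must be VERB.
Position 5: tagging it PREP would leave rule 1 unsatisfiable, so it must be NOUN.
Position 7: tagging it PREP would leave rule 4 unsatisfiable, so it must be VERB.
The unique satisfying tagging is: NOUN NOUN VERB VERB NOUN VERB VERB.
Rule-by-rule: rule 1 ✓; rule 2 ✓; rule 3 ✓; rule 4 ✓.

NOUN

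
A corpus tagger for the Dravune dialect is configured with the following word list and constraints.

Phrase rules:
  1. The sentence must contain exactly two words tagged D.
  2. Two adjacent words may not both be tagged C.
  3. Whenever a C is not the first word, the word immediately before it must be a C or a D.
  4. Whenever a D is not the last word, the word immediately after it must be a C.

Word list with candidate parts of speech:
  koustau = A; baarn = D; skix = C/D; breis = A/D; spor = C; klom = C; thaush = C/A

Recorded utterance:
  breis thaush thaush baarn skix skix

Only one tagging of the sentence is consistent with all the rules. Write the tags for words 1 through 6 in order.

Candidates per position — 1:breis {A,D}; 2:thaush {C,A}; 3:thaush {C,A}; 4:baarn {D}; 5:skix {C,D}; 6:skix {C,D}.
If word 5 were D, no tagging could satisfy rule 4; so word 5 is C.
If word 6 were C, no tagging could satisfy rule 2; so word 6 is D.
If word 1 were D, no tagging could satisfy rule 1; so word 1 is A.
If word 2 were C, no tagging could satisfy rule 3; so word 2 is A.
If word 3 were C, no tagging could satisfy rule 3; so word 3 is A.
So the tagging must be: A A A D C D.
Rule-by-rule: rule 1 ✓; rule 2 ✓; rule 3 ✓; rule 4 ✓.

A A A D C D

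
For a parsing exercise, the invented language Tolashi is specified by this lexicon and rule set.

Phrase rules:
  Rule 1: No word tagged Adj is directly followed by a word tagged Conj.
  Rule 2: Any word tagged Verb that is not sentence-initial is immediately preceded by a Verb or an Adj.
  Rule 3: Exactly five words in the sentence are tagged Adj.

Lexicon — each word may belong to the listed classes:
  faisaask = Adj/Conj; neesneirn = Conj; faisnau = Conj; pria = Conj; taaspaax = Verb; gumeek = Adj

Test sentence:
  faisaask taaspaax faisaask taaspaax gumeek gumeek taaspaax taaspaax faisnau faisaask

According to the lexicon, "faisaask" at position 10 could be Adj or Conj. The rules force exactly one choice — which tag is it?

Candidates per position — 1:faisaask {Adj,Conj}; 2:taaspaax {Verb}; 3:faisaask {Adj,Conj}; 4:taaspaax {Verb}; 5:gumeek {Adj}; 6:gumeek {Adj}; 7:taaspaax {Verb}; 8:taaspaax {Verb}; 9:faisnau {Conj}; 10:faisaask {Adj,Conj}.
Word 1 cannot be Conj — rule 2 would then fail for every completion. It is Adj.
Word 3 cannot be Conj — rule 2 would then fail for every completion. It is Adj.
Word 10 cannot be Conj — rule 3 would then fail for every completion. It is Adj.
That leaves exactly one tagging: Adj Verb Adj Verb Adj Adj Verb Verb Conj Adj.
Check: rule 1 satisfied; rule 2 satisfied; rule 3 satisfied.

Adj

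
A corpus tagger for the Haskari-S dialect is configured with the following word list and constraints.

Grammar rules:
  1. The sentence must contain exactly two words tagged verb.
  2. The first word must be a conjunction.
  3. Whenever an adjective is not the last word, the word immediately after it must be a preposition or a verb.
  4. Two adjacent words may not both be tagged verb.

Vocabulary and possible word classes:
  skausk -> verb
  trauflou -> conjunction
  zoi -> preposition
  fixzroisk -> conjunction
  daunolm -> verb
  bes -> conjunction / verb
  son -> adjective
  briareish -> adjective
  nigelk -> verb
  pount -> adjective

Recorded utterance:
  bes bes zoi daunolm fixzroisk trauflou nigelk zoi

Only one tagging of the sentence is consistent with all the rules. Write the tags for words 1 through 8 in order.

conjunction conjunction preposition verb conjunction conjunction verb preposition

Candidates per position — 1:bes {conjunction,verb}; 2:bes {conjunction,verb}; 3:zoi {preposition}; 4:daunolm {verb}; 5:fixzroisk {conjunction}; 6:trauflou {conjunction}; 7:nigelk {verb}; 8:zoi {preposition}.
At position 1, choosing verb makes rule 1 impossible to satisfy; hence conjunction.
At position 2, choosing verb makes rule 1 impossible to satisfy; hence conjunction.
The only consistent sequence is: conjunction conjunction preposition verb conjunction conjunction verb preposition.
Verifying each rule — rule 1 holds; rule 2 holds; rule 3 holds; rule 4 holds.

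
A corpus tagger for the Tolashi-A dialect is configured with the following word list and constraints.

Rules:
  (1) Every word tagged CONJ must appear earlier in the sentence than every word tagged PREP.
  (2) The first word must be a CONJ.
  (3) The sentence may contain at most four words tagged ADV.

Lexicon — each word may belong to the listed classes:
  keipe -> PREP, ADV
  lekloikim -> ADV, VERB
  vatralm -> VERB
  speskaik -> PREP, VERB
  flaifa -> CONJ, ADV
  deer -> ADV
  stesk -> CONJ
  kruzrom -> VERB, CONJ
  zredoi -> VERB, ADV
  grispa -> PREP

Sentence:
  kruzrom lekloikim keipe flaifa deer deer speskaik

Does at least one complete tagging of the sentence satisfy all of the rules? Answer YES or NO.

Candidates per position — 1:kruzrom {VERB,CONJ}; 2:lekloikim {ADV,VERB}; 3:keipe {PREP,ADV}; 4:flaifa {CONJ,ADV}; 5:deer {ADV}; 6:deer {ADV}; 7:speskaik {PREP,VERB}.
One satisfying assignment: CONJ ADV ADV CONJ ADV ADV PREP.
Verifying each rule — rule 1 holds; rule 2 holds; rule 3 holds.

YES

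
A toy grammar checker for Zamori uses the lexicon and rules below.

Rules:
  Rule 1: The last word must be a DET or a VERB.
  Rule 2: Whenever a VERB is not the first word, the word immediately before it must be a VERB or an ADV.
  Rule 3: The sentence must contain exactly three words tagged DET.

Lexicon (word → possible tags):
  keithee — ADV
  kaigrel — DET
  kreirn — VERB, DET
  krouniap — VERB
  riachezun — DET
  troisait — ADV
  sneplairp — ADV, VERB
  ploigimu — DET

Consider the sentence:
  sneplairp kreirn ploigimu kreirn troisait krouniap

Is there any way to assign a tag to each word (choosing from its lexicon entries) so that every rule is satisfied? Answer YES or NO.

YES

Candidates per position — 1:sneplairp {ADV,VERB}; 2:kreirn {VERB,DET}; 3:ploigimu {DET}; 4:kreirn {VERB,DET}; 5:troisait {ADV}; 6:krouniap {VERB}.
One satisfying assignment: VERB DET DET DET ADV VERB.
Check: rule 1 holds; rule 2 holds; rule 3 holds.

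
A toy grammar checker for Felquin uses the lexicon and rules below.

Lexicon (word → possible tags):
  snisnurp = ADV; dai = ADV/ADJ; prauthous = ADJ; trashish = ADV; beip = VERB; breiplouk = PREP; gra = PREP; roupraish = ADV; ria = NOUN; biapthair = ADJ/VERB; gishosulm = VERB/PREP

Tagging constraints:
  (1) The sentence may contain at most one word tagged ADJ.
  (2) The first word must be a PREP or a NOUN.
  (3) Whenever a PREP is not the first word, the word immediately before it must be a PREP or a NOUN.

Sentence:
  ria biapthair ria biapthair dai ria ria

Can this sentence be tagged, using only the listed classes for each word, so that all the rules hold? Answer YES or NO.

Candidates per position — 1:ria {NOUN}; 2:biapthair {ADJ,VERB}; 3:ria {NOUN}; 4:biapthair {ADJ,VERB}; 5:dai {ADV,ADJ}; 6:ria {NOUN}; 7:ria {NOUN}.
One satisfying assignment: NOUN VERB NOUN VERB ADJ NOUN NOUN.
Rule-by-rule: rule 1 ok; rule 2 ok; rule 3 ok.

YES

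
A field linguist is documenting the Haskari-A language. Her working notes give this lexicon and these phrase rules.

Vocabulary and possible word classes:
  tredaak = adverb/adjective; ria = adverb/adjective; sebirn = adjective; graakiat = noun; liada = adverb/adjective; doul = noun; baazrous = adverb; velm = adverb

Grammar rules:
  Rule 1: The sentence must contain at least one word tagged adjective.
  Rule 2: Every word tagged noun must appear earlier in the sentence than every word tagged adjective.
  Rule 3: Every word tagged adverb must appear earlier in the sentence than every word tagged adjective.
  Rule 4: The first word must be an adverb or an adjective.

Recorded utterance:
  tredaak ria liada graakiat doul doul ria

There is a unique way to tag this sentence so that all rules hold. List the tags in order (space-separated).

adverb adverb adverb noun noun noun adjective

Candidates per position — 1:tredaak {adverb,adjective}; 2:ria {adverb,adjective}; 3:liada {adverb,adjective}; 4:graakiat {noun}; 5:doul {noun}; 6:doul {noun}; 7:ria {adverb,adjective}.
Position 1: adjective is ruled out by rule 2; that leaves adverb.
Position 2: adjective is ruled out by rule 2; that leaves adverb.
Position 3: adjective is ruled out by rule 2; that leaves adverb.
Position 7: adverb is ruled out by rule 1; that leaves adjective.
So the tagging must be: adverb adverb adverb noun noun noun adjective.
Checking: rule 1 satisfied; rule 2 satisfied; rule 3 satisfied; rule 4 satisfied.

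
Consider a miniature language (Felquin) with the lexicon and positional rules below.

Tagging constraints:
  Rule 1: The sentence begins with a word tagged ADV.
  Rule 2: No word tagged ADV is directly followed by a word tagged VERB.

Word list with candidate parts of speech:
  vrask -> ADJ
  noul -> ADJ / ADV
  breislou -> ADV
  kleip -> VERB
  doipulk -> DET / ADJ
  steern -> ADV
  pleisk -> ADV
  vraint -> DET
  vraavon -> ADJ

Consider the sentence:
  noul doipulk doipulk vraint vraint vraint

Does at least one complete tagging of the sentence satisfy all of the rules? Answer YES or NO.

Candidates per position — 1:noul {ADJ,ADV}; 2:doipulk {DET,ADJ}; 3:doipulk {DET,ADJ}; 4:vraint {DET}; 5:vraint {DET}; 6:vraint {DET}.
One satisfying assignment: ADV DET DET DET DET DET.
Rule-by-rule: rule 1 ✓; rule 2 ✓.

YES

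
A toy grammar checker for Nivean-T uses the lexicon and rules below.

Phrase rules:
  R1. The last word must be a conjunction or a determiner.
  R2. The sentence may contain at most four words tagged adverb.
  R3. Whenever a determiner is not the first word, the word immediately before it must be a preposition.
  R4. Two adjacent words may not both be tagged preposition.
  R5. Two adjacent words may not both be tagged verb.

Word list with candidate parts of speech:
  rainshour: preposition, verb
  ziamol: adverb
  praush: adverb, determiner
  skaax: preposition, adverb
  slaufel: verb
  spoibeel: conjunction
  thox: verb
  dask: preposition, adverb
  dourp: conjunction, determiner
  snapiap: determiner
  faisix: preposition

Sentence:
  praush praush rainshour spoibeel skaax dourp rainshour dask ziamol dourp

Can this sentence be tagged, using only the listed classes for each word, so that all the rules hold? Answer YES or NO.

Candidates per position — 1:praush {adverb,determiner}; 2:praush {adverb,determiner}; 3:rainshour {preposition,verb}; 4:spoibeel {conjunction}; 5:skaax {preposition,adverb}; 6:dourp {conjunction,determiner}; 7:rainshour {preposition,verb}; 8:dask {preposition,adverb}; 9:ziamol {adverb}; 10:dourp {conjunction,determiner}.
One satisfying assignment: determiner adverb verb conjunction adverb conjunction verb preposition adverb conjunction.
Checking: rule 1 holds; rule 2 holds; rule 3 holds; rule 4 holds; rule 5 holds.

YES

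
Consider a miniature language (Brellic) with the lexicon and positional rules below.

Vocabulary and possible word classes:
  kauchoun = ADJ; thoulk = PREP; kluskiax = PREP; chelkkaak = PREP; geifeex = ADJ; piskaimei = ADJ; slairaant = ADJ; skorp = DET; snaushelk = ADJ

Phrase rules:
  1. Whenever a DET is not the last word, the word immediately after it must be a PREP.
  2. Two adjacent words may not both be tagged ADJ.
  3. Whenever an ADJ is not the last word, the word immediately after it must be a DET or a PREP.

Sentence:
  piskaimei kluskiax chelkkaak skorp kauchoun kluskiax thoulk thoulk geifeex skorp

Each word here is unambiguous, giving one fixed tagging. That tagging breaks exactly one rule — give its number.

Fixed tagging: ADJ PREP PREP DET ADJ PREP PREP PREP ADJ DET.
Checking each rule: R1 fails, R2 ok, R3 ok.
Only rule 1 fails.

1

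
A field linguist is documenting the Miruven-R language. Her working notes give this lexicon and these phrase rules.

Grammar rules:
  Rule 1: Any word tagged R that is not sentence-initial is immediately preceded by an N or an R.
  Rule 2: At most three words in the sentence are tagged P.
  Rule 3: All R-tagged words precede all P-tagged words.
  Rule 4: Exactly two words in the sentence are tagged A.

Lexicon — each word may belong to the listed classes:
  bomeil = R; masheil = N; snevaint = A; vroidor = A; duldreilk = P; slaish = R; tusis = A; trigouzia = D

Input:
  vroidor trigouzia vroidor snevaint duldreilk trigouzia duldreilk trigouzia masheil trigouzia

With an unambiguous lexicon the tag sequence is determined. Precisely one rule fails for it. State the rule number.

4

Fixed tagging: A D A A P D P D N D.
Checking each rule: R1 holds, R2 holds, R3 holds, R4 violated.
Only rule 4 fails.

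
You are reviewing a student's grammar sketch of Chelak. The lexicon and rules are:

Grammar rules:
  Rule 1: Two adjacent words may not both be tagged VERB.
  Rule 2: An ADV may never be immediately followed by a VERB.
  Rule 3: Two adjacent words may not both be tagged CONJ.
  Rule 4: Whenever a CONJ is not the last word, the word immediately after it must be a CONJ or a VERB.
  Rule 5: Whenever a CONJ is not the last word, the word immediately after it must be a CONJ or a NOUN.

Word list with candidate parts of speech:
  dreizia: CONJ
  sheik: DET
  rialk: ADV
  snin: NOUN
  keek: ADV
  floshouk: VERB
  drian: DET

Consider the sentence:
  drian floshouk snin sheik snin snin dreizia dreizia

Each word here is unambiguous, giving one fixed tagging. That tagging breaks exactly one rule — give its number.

Fixed tagging: DET VERB NOUN DET NOUN NOUN CONJ CONJ.
Checking each rule: R1 holds, R2 holds, R3 violated, R4 holds, R5 holds.
Only rule 3 fails.

3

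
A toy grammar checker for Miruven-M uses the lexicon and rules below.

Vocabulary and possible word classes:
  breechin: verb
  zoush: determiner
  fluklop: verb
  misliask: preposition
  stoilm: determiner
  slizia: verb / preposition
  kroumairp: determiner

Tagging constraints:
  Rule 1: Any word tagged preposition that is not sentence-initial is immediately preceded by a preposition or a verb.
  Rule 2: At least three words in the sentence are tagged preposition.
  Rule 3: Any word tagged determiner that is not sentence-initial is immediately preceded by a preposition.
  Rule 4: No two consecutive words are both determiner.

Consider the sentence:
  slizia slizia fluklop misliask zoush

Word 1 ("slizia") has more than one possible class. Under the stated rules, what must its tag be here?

Candidates per position — 1:slizia {verb,preposition}; 2:slizia {verb,preposition}; 3:fluklop {verb}; 4:misliask {preposition}; 5:zoush {determiner}.
Position 1: tagging it verb would leave rule 2 unsatisfiable, so it must be preposition.
Position 2: tagging it verb would leave rule 2 unsatisfiable, so it must be preposition.
That leaves exactly one tagging: preposition preposition verb preposition determiner.
Verifying each rule — rule 1 ok; rule 2 ok; rule 3 ok; rule 4 ok.

preposition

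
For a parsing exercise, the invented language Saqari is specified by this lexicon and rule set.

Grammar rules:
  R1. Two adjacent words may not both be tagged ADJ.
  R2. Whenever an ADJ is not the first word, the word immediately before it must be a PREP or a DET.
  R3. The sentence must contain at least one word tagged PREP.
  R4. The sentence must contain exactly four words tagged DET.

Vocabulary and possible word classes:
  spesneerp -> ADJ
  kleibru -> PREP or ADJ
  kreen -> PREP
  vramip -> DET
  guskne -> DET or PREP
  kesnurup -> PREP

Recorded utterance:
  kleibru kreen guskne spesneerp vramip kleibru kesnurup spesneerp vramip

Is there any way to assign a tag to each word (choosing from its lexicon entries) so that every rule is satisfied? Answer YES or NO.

NO

Candidates per position — 1:kleibru {PREP,ADJ}; 2:kreen {PREP}; 3:guskne {DET,PREP}; 4:spesneerp {ADJ}; 5:vramip {DET}; 6:kleibru {PREP,ADJ}; 7:kesnurup {PREP}; 8:spesneerp {ADJ}; 9:vramip {DET}.
Rule 4 cannot be satisfied by any choice of tags from the lexicon.
So there is no consistent tagging.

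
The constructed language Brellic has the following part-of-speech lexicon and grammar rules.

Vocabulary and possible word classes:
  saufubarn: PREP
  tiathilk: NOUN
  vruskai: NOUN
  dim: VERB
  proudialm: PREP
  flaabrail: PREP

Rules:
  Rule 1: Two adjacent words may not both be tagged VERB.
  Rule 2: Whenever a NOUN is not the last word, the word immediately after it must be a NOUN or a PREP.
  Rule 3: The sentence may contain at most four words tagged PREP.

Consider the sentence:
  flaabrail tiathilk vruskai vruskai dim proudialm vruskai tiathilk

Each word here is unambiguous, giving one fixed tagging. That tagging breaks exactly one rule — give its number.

2

Fixed tagging: PREP NOUN NOUN NOUN VERB PREP NOUN NOUN.
Checking each rule: R1 holds, R2 violated, R3 holds.
Only rule 2 fails.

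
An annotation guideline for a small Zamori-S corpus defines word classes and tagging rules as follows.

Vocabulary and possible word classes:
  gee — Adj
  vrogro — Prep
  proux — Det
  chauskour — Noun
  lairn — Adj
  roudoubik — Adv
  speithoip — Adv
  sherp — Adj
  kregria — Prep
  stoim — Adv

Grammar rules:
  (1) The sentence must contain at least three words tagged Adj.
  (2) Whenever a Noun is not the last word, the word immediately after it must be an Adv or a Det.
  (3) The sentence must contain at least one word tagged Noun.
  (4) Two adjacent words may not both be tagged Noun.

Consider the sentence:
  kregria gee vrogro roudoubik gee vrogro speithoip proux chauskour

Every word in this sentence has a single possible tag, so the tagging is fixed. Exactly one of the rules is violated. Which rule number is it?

1

Fixed tagging: Prep Adj Prep Adv Adj Prep Adv Det Noun.
Applying the rules: R1 violated, R2 holds, R3 holds, R4 holds.
Only rule 1 fails.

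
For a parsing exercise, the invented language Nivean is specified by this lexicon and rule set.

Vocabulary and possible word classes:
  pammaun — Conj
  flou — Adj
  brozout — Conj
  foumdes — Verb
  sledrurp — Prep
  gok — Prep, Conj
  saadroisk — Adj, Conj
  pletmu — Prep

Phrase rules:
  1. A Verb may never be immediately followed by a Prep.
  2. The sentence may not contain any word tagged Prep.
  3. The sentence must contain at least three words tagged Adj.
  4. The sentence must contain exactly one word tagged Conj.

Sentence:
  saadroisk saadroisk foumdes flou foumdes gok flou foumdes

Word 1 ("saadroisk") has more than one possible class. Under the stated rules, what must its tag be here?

Candidates per position — 1:saadroisk {Adj,Conj}; 2:saadroisk {Adj,Conj}; 3:foumdes {Verb}; 4:flou {Adj}; 5:foumdes {Verb}; 6:gok {Prep,Conj}; 7:flou {Adj}; 8:foumdes {Verb}.
Position 6: tagging it Prep would leave rule 1 unsatisfiable, so it must be Conj.
Position 1: tagging it Conj would leave rule 4 unsatisfiable, so it must be Adj.
Position 2: tagging it Conj would leave rule 4 unsatisfiable, so it must be Adj.
The unique satisfying tagging is: Adj Adj Verb Adj Verb Conj Adj Verb.
Checking: rule 1 ok; rule 2 ok; rule 3 ok; rule 4 ok.

Adj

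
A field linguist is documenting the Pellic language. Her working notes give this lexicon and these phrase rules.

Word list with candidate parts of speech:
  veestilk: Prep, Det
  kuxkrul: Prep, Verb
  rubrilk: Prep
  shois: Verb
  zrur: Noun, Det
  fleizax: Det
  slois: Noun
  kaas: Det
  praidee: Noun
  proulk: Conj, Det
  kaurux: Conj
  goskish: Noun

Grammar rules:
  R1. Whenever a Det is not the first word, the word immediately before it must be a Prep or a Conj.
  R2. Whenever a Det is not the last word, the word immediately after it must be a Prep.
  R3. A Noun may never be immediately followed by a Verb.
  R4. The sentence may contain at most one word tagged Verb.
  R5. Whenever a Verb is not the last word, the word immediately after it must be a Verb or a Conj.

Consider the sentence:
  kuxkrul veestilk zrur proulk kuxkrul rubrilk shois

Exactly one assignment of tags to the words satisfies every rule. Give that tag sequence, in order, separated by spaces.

Prep Prep Noun Conj Prep Prep Verb

Candidates per position — 1:kuxkrul {Prep,Verb}; 2:veestilk {Prep,Det}; 3:zrur {Noun,Det}; 4:proulk {Conj,Det}; 5:kuxkrul {Prep,Verb}; 6:rubrilk {Prep}; 7:shois {Verb}.
At position 1, choosing Verb makes rule 4 impossible to satisfy; hence Prep.
At position 2, choosing Det makes rule 2 impossible to satisfy; hence Prep.
At position 3, choosing Det makes rule 2 impossible to satisfy; hence Noun.
At position 4, choosing Det makes rule 1 impossible to satisfy; hence Conj.
At position 5, choosing Verb makes rule 4 impossible to satisfy; hence Prep.
That leaves exactly one tagging: Prep Prep Noun Conj Prep Prep Verb.
Check: rule 1 ✓; rule 2 ✓; rule 3 ✓; rule 4 ✓; rule 5 ✓.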